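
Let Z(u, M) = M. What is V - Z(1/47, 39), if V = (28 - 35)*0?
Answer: -39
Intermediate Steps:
V = 0 (V = -7*0 = 0)
V - Z(1/47, 39) = 0 - 1*39 = 0 - 39 = -39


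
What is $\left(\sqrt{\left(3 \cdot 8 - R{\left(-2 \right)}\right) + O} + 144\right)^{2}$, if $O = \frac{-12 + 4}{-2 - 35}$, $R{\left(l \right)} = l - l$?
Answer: $\frac{768128}{37} + \frac{2304 \sqrt{518}}{37} \approx 22177.0$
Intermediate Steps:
$R{\left(l \right)} = 0$
$O = \frac{8}{37}$ ($O = - \frac{8}{-37} = \left(-8\right) \left(- \frac{1}{37}\right) = \frac{8}{37} \approx 0.21622$)
$\left(\sqrt{\left(3 \cdot 8 - R{\left(-2 \right)}\right) + O} + 144\right)^{2} = \left(\sqrt{\left(3 \cdot 8 - 0\right) + \frac{8}{37}} + 144\right)^{2} = \left(\sqrt{\left(24 + 0\right) + \frac{8}{37}} + 144\right)^{2} = \left(\sqrt{24 + \frac{8}{37}} + 144\right)^{2} = \left(\sqrt{\frac{896}{37}} + 144\right)^{2} = \left(\frac{8 \sqrt{518}}{37} + 144\right)^{2} = \left(144 + \frac{8 \sqrt{518}}{37}\right)^{2}$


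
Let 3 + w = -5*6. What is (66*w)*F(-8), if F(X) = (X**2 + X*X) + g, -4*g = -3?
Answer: -560835/2 ≈ -2.8042e+5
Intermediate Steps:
w = -33 (w = -3 - 5*6 = -3 - 30 = -33)
g = 3/4 (g = -1/4*(-3) = 3/4 ≈ 0.75000)
F(X) = 3/4 + 2*X**2 (F(X) = (X**2 + X*X) + 3/4 = (X**2 + X**2) + 3/4 = 2*X**2 + 3/4 = 3/4 + 2*X**2)
(66*w)*F(-8) = (66*(-33))*(3/4 + 2*(-8)**2) = -2178*(3/4 + 2*64) = -2178*(3/4 + 128) = -2178*515/4 = -560835/2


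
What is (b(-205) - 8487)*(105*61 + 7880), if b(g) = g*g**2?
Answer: -123188297420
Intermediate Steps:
b(g) = g**3
(b(-205) - 8487)*(105*61 + 7880) = ((-205)**3 - 8487)*(105*61 + 7880) = (-8615125 - 8487)*(6405 + 7880) = -8623612*14285 = -123188297420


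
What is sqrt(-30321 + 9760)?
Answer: I*sqrt(20561) ≈ 143.39*I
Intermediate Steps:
sqrt(-30321 + 9760) = sqrt(-20561) = I*sqrt(20561)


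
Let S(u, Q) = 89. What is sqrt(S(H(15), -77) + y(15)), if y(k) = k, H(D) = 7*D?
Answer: 2*sqrt(26) ≈ 10.198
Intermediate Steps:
sqrt(S(H(15), -77) + y(15)) = sqrt(89 + 15) = sqrt(104) = 2*sqrt(26)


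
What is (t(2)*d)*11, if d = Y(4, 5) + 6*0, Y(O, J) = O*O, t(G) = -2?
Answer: -352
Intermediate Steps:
Y(O, J) = O²
d = 16 (d = 4² + 6*0 = 16 + 0 = 16)
(t(2)*d)*11 = -2*16*11 = -32*11 = -352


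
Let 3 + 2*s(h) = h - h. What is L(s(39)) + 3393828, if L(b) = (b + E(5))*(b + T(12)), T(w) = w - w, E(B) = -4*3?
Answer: 13575393/4 ≈ 3.3938e+6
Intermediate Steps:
s(h) = -3/2 (s(h) = -3/2 + (h - h)/2 = -3/2 + (½)*0 = -3/2 + 0 = -3/2)
E(B) = -12
T(w) = 0
L(b) = b*(-12 + b) (L(b) = (b - 12)*(b + 0) = (-12 + b)*b = b*(-12 + b))
L(s(39)) + 3393828 = -3*(-12 - 3/2)/2 + 3393828 = -3/2*(-27/2) + 3393828 = 81/4 + 3393828 = 13575393/4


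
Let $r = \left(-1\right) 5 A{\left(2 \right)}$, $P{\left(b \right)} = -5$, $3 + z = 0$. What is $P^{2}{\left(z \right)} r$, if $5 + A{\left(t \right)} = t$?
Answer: $375$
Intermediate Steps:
$z = -3$ ($z = -3 + 0 = -3$)
$A{\left(t \right)} = -5 + t$
$r = 15$ ($r = \left(-1\right) 5 \left(-5 + 2\right) = \left(-5\right) \left(-3\right) = 15$)
$P^{2}{\left(z \right)} r = \left(-5\right)^{2} \cdot 15 = 25 \cdot 15 = 375$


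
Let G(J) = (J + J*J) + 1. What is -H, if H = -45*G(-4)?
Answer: 585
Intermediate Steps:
G(J) = 1 + J + J² (G(J) = (J + J²) + 1 = 1 + J + J²)
H = -585 (H = -45*(1 - 4 + (-4)²) = -45*(1 - 4 + 16) = -45*13 = -585)
-H = -1*(-585) = 585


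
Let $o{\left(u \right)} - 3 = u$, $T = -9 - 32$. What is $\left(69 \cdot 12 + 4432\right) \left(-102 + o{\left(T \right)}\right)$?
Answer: $-736400$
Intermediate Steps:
$T = -41$ ($T = -9 - 32 = -41$)
$o{\left(u \right)} = 3 + u$
$\left(69 \cdot 12 + 4432\right) \left(-102 + o{\left(T \right)}\right) = \left(69 \cdot 12 + 4432\right) \left(-102 + \left(3 - 41\right)\right) = \left(828 + 4432\right) \left(-102 - 38\right) = 5260 \left(-140\right) = -736400$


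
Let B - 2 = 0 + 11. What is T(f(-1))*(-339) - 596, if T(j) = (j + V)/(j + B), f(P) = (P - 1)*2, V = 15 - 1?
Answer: -2918/3 ≈ -972.67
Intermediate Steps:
V = 14
B = 13 (B = 2 + (0 + 11) = 2 + 11 = 13)
f(P) = -2 + 2*P (f(P) = (-1 + P)*2 = -2 + 2*P)
T(j) = (14 + j)/(13 + j) (T(j) = (j + 14)/(j + 13) = (14 + j)/(13 + j))
T(f(-1))*(-339) - 596 = ((14 + (-2 + 2*(-1)))/(13 + (-2 + 2*(-1))))*(-339) - 596 = ((14 + (-2 - 2))/(13 + (-2 - 2)))*(-339) - 596 = ((14 - 4)/(13 - 4))*(-339) - 596 = (10/9)*(-339) - 596 = -1130/3 - 596 = -2918/3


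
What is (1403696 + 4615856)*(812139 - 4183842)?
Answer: -20296141537056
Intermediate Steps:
(1403696 + 4615856)*(812139 - 4183842) = 6019552*(-3371703) = -20296141537056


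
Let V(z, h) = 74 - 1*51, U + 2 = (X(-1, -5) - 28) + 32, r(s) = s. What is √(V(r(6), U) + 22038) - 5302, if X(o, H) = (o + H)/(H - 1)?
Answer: -5302 + √22061 ≈ -5153.5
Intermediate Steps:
X(o, H) = (H + o)/(-1 + H)
U = 3 (U = -2 + (((-5 - 1)/(-1 - 5) - 28) + 32) = -2 + ((-6/(-6) - 28) + 32) = -2 + ((-⅙*(-6) - 28) + 32) = -2 + ((1 - 28) + 32) = -2 + (-27 + 32) = -2 + 5 = 3)
V(z, h) = 23 (V(z, h) = 74 - 51 = 23)
√(V(r(6), U) + 22038) - 5302 = √(23 + 22038) - 5302 = √22061 - 5302 = -5302 + √22061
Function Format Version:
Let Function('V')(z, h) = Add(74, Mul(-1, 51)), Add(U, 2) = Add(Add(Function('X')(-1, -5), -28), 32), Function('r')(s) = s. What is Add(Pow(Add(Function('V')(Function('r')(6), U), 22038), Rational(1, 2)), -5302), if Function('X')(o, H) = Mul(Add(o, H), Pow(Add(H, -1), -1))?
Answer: Add(-5302, Pow(22061, Rational(1, 2))) ≈ -5153.5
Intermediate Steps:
Function('X')(o, H) = Mul(Pow(Add(-1, H), -1), Add(H, o)) (Function('X')(o, H) = Mul(Add(H, o), Pow(Add(-1, H), -1)) = Mul(Pow(Add(-1, H), -1), Add(H, o)))
U = 3 (U = Add(-2, Add(Add(Mul(Pow(Add(-1, -5), -1), Add(-5, -1)), -28), 32)) = Add(-2, Add(Add(Mul(Pow(-6, -1), -6), -28), 32)) = Add(-2, Add(Add(Mul(Rational(-1, 6), -6), -28), 32)) = Add(-2, Add(Add(1, -28), 32)) = Add(-2, Add(-27, 32)) = Add(-2, 5) = 3)
Function('V')(z, h) = 23 (Function('V')(z, h) = Add(74, -51) = 23)
Add(Pow(Add(Function('V')(Function('r')(6), U), 22038), Rational(1, 2)), -5302) = Add(Pow(Add(23, 22038), Rational(1, 2)), -5302) = Add(Pow(22061, Rational(1, 2)), -5302) = Add(-5302, Pow(22061, Rational(1, 2)))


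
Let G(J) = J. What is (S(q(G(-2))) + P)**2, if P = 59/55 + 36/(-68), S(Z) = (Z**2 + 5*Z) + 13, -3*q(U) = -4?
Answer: 34234990729/70812225 ≈ 483.46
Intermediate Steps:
q(U) = 4/3 (q(U) = -1/3*(-4) = 4/3)
S(Z) = 13 + Z**2 + 5*Z
P = 508/935 (P = 59*(1/55) + 36*(-1/68) = 59/55 - 9/17 = 508/935 ≈ 0.54332)
(S(q(G(-2))) + P)**2 = ((13 + (4/3)**2 + 5*(4/3)) + 508/935)**2 = ((13 + 16/9 + 20/3) + 508/935)**2 = (193/9 + 508/935)**2 = (185027/8415)**2 = 34234990729/70812225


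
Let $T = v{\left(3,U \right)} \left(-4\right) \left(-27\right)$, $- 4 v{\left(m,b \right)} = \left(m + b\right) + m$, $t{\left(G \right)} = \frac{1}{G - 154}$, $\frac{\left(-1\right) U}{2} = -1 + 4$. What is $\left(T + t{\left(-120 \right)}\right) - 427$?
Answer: $- \frac{116999}{274} \approx -427.0$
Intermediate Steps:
$U = -6$ ($U = - 2 \left(-1 + 4\right) = \left(-2\right) 3 = -6$)
$t{\left(G \right)} = \frac{1}{-154 + G}$
$v{\left(m,b \right)} = - \frac{m}{2} - \frac{b}{4}$ ($v{\left(m,b \right)} = - \frac{\left(m + b\right) + m}{4} = - \frac{\left(b + m\right) + m}{4} = - \frac{b + 2 m}{4} = - \frac{m}{2} - \frac{b}{4}$)
$T = 0$ ($T = \left(\left(- \frac{1}{2}\right) 3 - - \frac{3}{2}\right) \left(-4\right) \left(-27\right) = \left(- \frac{3}{2} + \frac{3}{2}\right) \left(-4\right) \left(-27\right) = 0 \left(-4\right) \left(-27\right) = 0 \left(-27\right) = 0$)
$\left(T + t{\left(-120 \right)}\right) - 427 = \left(0 + \frac{1}{-154 - 120}\right) - 427 = \left(0 + \frac{1}{-274}\right) - 427 = \left(0 - \frac{1}{274}\right) - 427 = - \frac{1}{274} - 427 = - \frac{116999}{274}$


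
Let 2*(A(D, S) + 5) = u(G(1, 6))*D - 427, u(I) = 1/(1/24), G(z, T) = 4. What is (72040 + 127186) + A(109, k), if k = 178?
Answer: 400631/2 ≈ 2.0032e+5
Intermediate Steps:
u(I) = 24 (u(I) = 1/(1/24) = 24)
A(D, S) = -437/2 + 12*D (A(D, S) = -5 + (24*D - 427)/2 = -5 + (-427 + 24*D)/2 = -5 + (-427/2 + 12*D) = -437/2 + 12*D)
(72040 + 127186) + A(109, k) = (72040 + 127186) + (-437/2 + 12*109) = 199226 + (-437/2 + 1308) = 199226 + 2179/2 = 400631/2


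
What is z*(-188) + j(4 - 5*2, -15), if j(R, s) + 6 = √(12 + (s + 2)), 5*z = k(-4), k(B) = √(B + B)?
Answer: -6 + I - 376*I*√2/5 ≈ -6.0 - 105.35*I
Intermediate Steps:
k(B) = √2*√B (k(B) = √(2*B) = √2*√B)
z = 2*I*√2/5 (z = (√2*√(-4))/5 = (√2*(2*I))/5 = (2*I*√2)/5 = 2*I*√2/5 ≈ 0.56569*I)
j(R, s) = -6 + √(14 + s) (j(R, s) = -6 + √(12 + (s + 2)) = -6 + √(12 + (2 + s)) = -6 + √(14 + s))
z*(-188) + j(4 - 5*2, -15) = (2*I*√2/5)*(-188) + (-6 + √(14 - 15)) = -376*I*√2/5 + (-6 + √(-1)) = -376*I*√2/5 + (-6 + I) = -6 + I - 376*I*√2/5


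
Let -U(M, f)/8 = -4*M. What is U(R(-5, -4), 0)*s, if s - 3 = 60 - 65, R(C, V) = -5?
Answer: 320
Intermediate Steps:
U(M, f) = 32*M (U(M, f) = -(-32)*M = 32*M)
s = -2 (s = 3 + (60 - 65) = 3 - 5 = -2)
U(R(-5, -4), 0)*s = (32*(-5))*(-2) = -160*(-2) = 320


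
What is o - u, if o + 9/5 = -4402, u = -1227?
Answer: -15884/5 ≈ -3176.8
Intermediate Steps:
o = -22019/5 (o = -9/5 - 4402 = -22019/5 ≈ -4403.8)
o - u = -22019/5 - 1*(-1227) = -22019/5 + 1227 = -15884/5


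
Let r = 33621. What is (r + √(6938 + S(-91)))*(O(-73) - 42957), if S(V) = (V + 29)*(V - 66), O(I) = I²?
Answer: -1265090988 - 150512*√1042 ≈ -1.2700e+9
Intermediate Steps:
S(V) = (-66 + V)*(29 + V) (S(V) = (29 + V)*(-66 + V) = (-66 + V)*(29 + V))
(r + √(6938 + S(-91)))*(O(-73) - 42957) = (33621 + √(6938 + (-1914 + (-91)² - 37*(-91))))*((-73)² - 42957) = (33621 + √(6938 + (-1914 + 8281 + 3367)))*(5329 - 42957) = (33621 + √(6938 + 9734))*(-37628) = (33621 + √16672)*(-37628) = (33621 + 4*√1042)*(-37628) = -1265090988 - 150512*√1042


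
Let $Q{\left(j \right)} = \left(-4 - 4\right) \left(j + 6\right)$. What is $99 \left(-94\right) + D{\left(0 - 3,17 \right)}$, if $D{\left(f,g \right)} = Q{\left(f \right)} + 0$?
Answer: $-9330$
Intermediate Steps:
$Q{\left(j \right)} = -48 - 8 j$ ($Q{\left(j \right)} = - 8 \left(6 + j\right) = -48 - 8 j$)
$D{\left(f,g \right)} = -48 - 8 f$ ($D{\left(f,g \right)} = \left(-48 - 8 f\right) + 0 = -48 - 8 f$)
$99 \left(-94\right) + D{\left(0 - 3,17 \right)} = 99 \left(-94\right) - \left(48 + 8 \left(0 - 3\right)\right) = -9306 - 24 = -9330$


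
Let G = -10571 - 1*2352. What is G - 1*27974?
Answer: -40897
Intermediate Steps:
G = -12923 (G = -10571 - 2352 = -12923)
G - 1*27974 = -12923 - 1*27974 = -12923 - 27974 = -40897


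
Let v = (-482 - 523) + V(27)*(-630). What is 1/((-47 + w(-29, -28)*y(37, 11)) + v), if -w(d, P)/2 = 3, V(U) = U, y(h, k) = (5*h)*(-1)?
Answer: -1/16952 ≈ -5.8990e-5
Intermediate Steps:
y(h, k) = -5*h
w(d, P) = -6 (w(d, P) = -2*3 = -6)
v = -18015 (v = (-482 - 523) + 27*(-630) = -1005 - 17010 = -18015)
1/((-47 + w(-29, -28)*y(37, 11)) + v) = 1/((-47 - (-30)*37) - 18015) = 1/((-47 - 6*(-185)) - 18015) = 1/((-47 + 1110) - 18015) = 1/(1063 - 18015) = 1/(-16952) = -1/16952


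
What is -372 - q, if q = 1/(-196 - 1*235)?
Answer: -160331/431 ≈ -372.00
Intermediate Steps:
q = -1/431 (q = 1/(-196 - 235) = 1/(-431) = -1/431 ≈ -0.0023202)
-372 - q = -372 - 1*(-1/431) = -372 + 1/431 = -160331/431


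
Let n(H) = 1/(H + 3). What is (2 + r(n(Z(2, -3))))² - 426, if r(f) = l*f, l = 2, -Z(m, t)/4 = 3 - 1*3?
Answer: -3770/9 ≈ -418.89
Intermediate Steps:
Z(m, t) = 0 (Z(m, t) = -4*(3 - 1*3) = -4*(3 - 3) = -4*0 = 0)
n(H) = 1/(3 + H)
r(f) = 2*f
(2 + r(n(Z(2, -3))))² - 426 = (2 + 2/(3 + 0))² - 426 = (2 + 2/3)² - 426 = (2 + 2*(⅓))² - 426 = (2 + ⅔)² - 426 = (8/3)² - 426 = 64/9 - 426 = -3770/9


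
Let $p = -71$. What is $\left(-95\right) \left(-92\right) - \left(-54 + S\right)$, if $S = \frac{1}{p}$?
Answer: $\frac{624375}{71} \approx 8794.0$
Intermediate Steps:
$S = - \frac{1}{71}$ ($S = \frac{1}{-71} = - \frac{1}{71} \approx -0.014085$)
$\left(-95\right) \left(-92\right) - \left(-54 + S\right) = \left(-95\right) \left(-92\right) + \left(54 - - \frac{1}{71}\right) = 8740 + \left(54 + \frac{1}{71}\right) = 8740 + \frac{3835}{71} = \frac{624375}{71}$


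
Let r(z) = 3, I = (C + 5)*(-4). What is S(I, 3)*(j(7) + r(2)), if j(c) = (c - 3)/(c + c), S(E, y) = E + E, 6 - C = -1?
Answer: -2208/7 ≈ -315.43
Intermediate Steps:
C = 7 (C = 6 - 1*(-1) = 6 + 1 = 7)
I = -48 (I = (7 + 5)*(-4) = 12*(-4) = -48)
S(E, y) = 2*E
j(c) = (-3 + c)/(2*c) (j(c) = (-3 + c)/((2*c)) = (-3 + c)*(1/(2*c)) = (-3 + c)/(2*c))
S(I, 3)*(j(7) + r(2)) = (2*(-48))*((1/2)*(-3 + 7)/7 + 3) = -96*((1/2)*(1/7)*4 + 3) = -96*(2/7 + 3) = -96*23/7 = -2208/7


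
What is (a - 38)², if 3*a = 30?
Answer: 784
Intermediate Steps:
a = 10 (a = (⅓)*30 = 10)
(a - 38)² = (10 - 38)² = (-28)² = 784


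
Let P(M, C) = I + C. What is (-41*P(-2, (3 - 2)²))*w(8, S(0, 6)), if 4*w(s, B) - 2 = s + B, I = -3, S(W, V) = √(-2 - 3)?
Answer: 205 + 41*I*√5/2 ≈ 205.0 + 45.839*I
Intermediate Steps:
S(W, V) = I*√5 (S(W, V) = √(-5) = I*√5)
w(s, B) = ½ + B/4 + s/4 (w(s, B) = ½ + (s + B)/4 = ½ + (B + s)/4 = ½ + (B/4 + s/4) = ½ + B/4 + s/4)
P(M, C) = -3 + C
(-41*P(-2, (3 - 2)²))*w(8, S(0, 6)) = (-41*(-3 + (3 - 2)²))*(½ + (I*√5)/4 + (¼)*8) = (-41*(-3 + 1²))*(½ + I*√5/4 + 2) = (-41*(-3 + 1))*(5/2 + I*√5/4) = (-41*(-2))*(5/2 + I*√5/4) = 82*(5/2 + I*√5/4) = 205 + 41*I*√5/2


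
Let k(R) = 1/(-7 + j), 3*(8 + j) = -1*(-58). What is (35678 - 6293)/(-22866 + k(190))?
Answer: -25467/19817 ≈ -1.2851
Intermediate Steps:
j = 34/3 (j = -8 + (-1*(-58))/3 = -8 + (⅓)*58 = -8 + 58/3 = 34/3 ≈ 11.333)
k(R) = 3/13 (k(R) = 1/(-7 + 34/3) = 1/(13/3) = 3/13)
(35678 - 6293)/(-22866 + k(190)) = (35678 - 6293)/(-22866 + 3/13) = 29385/(-297255/13) = 29385*(-13/297255) = -25467/19817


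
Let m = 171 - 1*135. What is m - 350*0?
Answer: 36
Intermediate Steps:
m = 36 (m = 171 - 135 = 36)
m - 350*0 = 36 - 350*0 = 36 + 0 = 36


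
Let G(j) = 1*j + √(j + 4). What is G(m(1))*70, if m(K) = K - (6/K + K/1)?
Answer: -420 + 70*I*√2 ≈ -420.0 + 98.995*I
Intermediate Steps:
m(K) = -6/K (m(K) = K - (6/K + K*1) = K - (6/K + K) = K - (K + 6/K) = K + (-K - 6/K) = -6/K)
G(j) = j + √(4 + j)
G(m(1))*70 = (-6/1 + √(4 - 6/1))*70 = (-6*1 + √(4 - 6*1))*70 = (-6 + √(4 - 6))*70 = (-6 + √(-2))*70 = (-6 + I*√2)*70 = -420 + 70*I*√2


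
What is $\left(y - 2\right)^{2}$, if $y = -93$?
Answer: $9025$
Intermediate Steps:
$\left(y - 2\right)^{2} = \left(-93 - 2\right)^{2} = \left(-95\right)^{2} = 9025$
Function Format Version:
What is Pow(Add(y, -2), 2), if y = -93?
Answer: 9025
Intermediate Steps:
Pow(Add(y, -2), 2) = Pow(Add(-93, -2), 2) = Pow(-95, 2) = 9025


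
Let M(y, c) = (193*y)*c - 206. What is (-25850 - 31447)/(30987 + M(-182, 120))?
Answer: 57297/4184339 ≈ 0.013693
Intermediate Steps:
M(y, c) = -206 + 193*c*y (M(y, c) = 193*c*y - 206 = -206 + 193*c*y)
(-25850 - 31447)/(30987 + M(-182, 120)) = (-25850 - 31447)/(30987 + (-206 + 193*120*(-182))) = -57297/(30987 + (-206 - 4215120)) = -57297/(30987 - 4215326) = -57297/(-4184339) = -57297*(-1/4184339) = 57297/4184339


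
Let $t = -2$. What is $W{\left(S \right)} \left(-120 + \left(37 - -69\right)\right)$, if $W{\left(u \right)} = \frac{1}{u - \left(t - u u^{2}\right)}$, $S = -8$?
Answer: $\frac{1}{37} \approx 0.027027$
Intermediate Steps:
$W{\left(u \right)} = \frac{1}{2 + u + u^{3}}$ ($W{\left(u \right)} = \frac{1}{u + \left(u u^{2} - -2\right)} = \frac{1}{u + \left(u^{3} + 2\right)} = \frac{1}{u + \left(2 + u^{3}\right)} = \frac{1}{2 + u + u^{3}}$)
$W{\left(S \right)} \left(-120 + \left(37 - -69\right)\right) = \frac{-120 + \left(37 - -69\right)}{2 - 8 + \left(-8\right)^{3}} = \frac{-120 + \left(37 + 69\right)}{2 - 8 - 512} = \frac{-120 + 106}{-518} = \left(- \frac{1}{518}\right) \left(-14\right) = \frac{1}{37}$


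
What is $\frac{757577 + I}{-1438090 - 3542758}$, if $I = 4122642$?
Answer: $- \frac{4880219}{4980848} \approx -0.9798$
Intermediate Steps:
$\frac{757577 + I}{-1438090 - 3542758} = \frac{757577 + 4122642}{-1438090 - 3542758} = \frac{4880219}{-4980848} = 4880219 \left(- \frac{1}{4980848}\right) = - \frac{4880219}{4980848}$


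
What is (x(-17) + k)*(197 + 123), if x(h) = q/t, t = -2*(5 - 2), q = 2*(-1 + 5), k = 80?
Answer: 75520/3 ≈ 25173.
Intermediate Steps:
q = 8 (q = 2*4 = 8)
t = -6 (t = -2*3 = -6)
x(h) = -4/3 (x(h) = 8/(-6) = 8*(-⅙) = -4/3)
(x(-17) + k)*(197 + 123) = (-4/3 + 80)*(197 + 123) = (236/3)*320 = 75520/3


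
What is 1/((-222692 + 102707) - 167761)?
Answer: -1/287746 ≈ -3.4753e-6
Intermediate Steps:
1/((-222692 + 102707) - 167761) = 1/(-119985 - 167761) = 1/(-287746) = -1/287746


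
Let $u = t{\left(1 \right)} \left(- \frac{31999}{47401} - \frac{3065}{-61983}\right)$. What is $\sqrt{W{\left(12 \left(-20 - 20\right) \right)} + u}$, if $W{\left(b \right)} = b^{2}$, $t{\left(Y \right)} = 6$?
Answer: $\frac{16 \sqrt{863203349721688606626}}{979352061} \approx 480.0$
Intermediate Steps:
$u = - \frac{3676219904}{979352061}$ ($u = 6 \left(- \frac{31999}{47401} - \frac{3065}{-61983}\right) = 6 \left(\left(-31999\right) \frac{1}{47401} - - \frac{3065}{61983}\right) = 6 \left(- \frac{31999}{47401} + \frac{3065}{61983}\right) = 6 \left(- \frac{1838109952}{2938056183}\right) = - \frac{3676219904}{979352061} \approx -3.7537$)
$\sqrt{W{\left(12 \left(-20 - 20\right) \right)} + u} = \sqrt{\left(12 \left(-20 - 20\right)\right)^{2} - \frac{3676219904}{979352061}} = \sqrt{\left(12 \left(-40\right)\right)^{2} - \frac{3676219904}{979352061}} = \sqrt{\left(-480\right)^{2} - \frac{3676219904}{979352061}} = \sqrt{230400 - \frac{3676219904}{979352061}} = \sqrt{\frac{225639038634496}{979352061}} = \frac{16 \sqrt{863203349721688606626}}{979352061}$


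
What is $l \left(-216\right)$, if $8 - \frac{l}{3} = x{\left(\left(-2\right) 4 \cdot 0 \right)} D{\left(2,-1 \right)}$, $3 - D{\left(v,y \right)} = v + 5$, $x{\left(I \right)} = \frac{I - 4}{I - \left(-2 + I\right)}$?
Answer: $0$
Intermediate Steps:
$x{\left(I \right)} = -2 + \frac{I}{2}$ ($x{\left(I \right)} = \frac{-4 + I}{2} = \left(-4 + I\right) \frac{1}{2} = -2 + \frac{I}{2}$)
$D{\left(v,y \right)} = -2 - v$ ($D{\left(v,y \right)} = 3 - \left(v + 5\right) = 3 - \left(5 + v\right) = -2 - v$)
$l = 0$ ($l = 24 - 3 \left(-2 + \frac{\left(-2\right) 4 \cdot 0}{2}\right) \left(-2 - 2\right) = 24 - 3 \left(-2 + \frac{\left(-8\right) 0}{2}\right) \left(-2 - 2\right) = 24 - 3 \left(-2 + \frac{1}{2} \cdot 0\right) \left(-4\right) = 24 - 3 \left(-2 + 0\right) \left(-4\right) = 24 - 3 \left(\left(-2\right) \left(-4\right)\right) = 24 - 24 = 0$)
$l \left(-216\right) = 0 \left(-216\right) = 0$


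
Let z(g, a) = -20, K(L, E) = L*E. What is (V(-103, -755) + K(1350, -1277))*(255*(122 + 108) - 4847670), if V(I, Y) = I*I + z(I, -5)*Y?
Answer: 8132910113820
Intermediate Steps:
K(L, E) = E*L
V(I, Y) = I² - 20*Y (V(I, Y) = I*I - 20*Y = I² - 20*Y)
(V(-103, -755) + K(1350, -1277))*(255*(122 + 108) - 4847670) = (((-103)² - 20*(-755)) - 1277*1350)*(255*(122 + 108) - 4847670) = ((10609 + 15100) - 1723950)*(255*230 - 4847670) = (25709 - 1723950)*(58650 - 4847670) = -1698241*(-4789020) = 8132910113820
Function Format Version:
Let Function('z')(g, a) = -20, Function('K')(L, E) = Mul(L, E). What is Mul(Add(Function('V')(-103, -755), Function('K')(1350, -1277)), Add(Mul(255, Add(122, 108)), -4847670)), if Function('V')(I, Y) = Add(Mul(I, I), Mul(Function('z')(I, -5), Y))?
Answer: 8132910113820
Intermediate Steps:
Function('K')(L, E) = Mul(E, L)
Function('V')(I, Y) = Add(Pow(I, 2), Mul(-20, Y)) (Function('V')(I, Y) = Add(Mul(I, I), Mul(-20, Y)) = Add(Pow(I, 2), Mul(-20, Y)))
Mul(Add(Function('V')(-103, -755), Function('K')(1350, -1277)), Add(Mul(255, Add(122, 108)), -4847670)) = Mul(Add(Add(Pow(-103, 2), Mul(-20, -755)), Mul(-1277, 1350)), Add(Mul(255, Add(122, 108)), -4847670)) = Mul(Add(Add(10609, 15100), -1723950), Add(Mul(255, 230), -4847670)) = Mul(Add(25709, -1723950), Add(58650, -4847670)) = Mul(-1698241, -4789020) = 8132910113820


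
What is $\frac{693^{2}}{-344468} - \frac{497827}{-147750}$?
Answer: $\frac{50264340643}{25447573500} \approx 1.9752$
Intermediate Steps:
$\frac{693^{2}}{-344468} - \frac{497827}{-147750} = 480249 \left(- \frac{1}{344468}\right) - - \frac{497827}{147750} = - \frac{480249}{344468} + \frac{497827}{147750} = \frac{50264340643}{25447573500}$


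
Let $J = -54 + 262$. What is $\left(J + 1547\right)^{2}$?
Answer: $3080025$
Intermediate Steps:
$J = 208$
$\left(J + 1547\right)^{2} = \left(208 + 1547\right)^{2} = 1755^{2} = 3080025$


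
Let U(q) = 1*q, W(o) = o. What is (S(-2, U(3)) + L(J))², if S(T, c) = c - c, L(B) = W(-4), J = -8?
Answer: 16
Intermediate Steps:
U(q) = q
L(B) = -4
S(T, c) = 0
(S(-2, U(3)) + L(J))² = (0 - 4)² = (-4)² = 16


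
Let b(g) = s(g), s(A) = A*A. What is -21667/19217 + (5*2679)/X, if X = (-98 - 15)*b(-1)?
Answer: -259860086/2171521 ≈ -119.67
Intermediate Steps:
s(A) = A²
b(g) = g²
X = -113 (X = (-98 - 15)*(-1)² = -113*1 = -113)
-21667/19217 + (5*2679)/X = -21667/19217 + (5*2679)/(-113) = -21667*1/19217 + 13395*(-1/113) = -21667/19217 - 13395/113 = -259860086/2171521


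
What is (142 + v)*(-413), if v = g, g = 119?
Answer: -107793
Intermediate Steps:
v = 119
(142 + v)*(-413) = (142 + 119)*(-413) = 261*(-413) = -107793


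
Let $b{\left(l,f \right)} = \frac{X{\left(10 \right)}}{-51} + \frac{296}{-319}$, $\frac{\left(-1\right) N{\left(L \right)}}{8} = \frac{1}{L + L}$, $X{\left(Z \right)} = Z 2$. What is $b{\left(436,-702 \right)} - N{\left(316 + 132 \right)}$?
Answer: $- \frac{2389043}{1822128} \approx -1.3111$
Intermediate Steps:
$X{\left(Z \right)} = 2 Z$
$N{\left(L \right)} = - \frac{4}{L}$ ($N{\left(L \right)} = - \frac{8}{L + L} = - \frac{8}{2 L} = - 8 \frac{1}{2 L} = - \frac{4}{L}$)
$b{\left(l,f \right)} = - \frac{21476}{16269}$ ($b{\left(l,f \right)} = \frac{2 \cdot 10}{-51} + \frac{296}{-319} = 20 \left(- \frac{1}{51}\right) + 296 \left(- \frac{1}{319}\right) = - \frac{20}{51} - \frac{296}{319} = - \frac{21476}{16269}$)
$b{\left(436,-702 \right)} - N{\left(316 + 132 \right)} = - \frac{21476}{16269} - - \frac{4}{316 + 132} = - \frac{21476}{16269} - - \frac{4}{448} = - \frac{21476}{16269} - \left(-4\right) \frac{1}{448} = - \frac{21476}{16269} - - \frac{1}{112} = - \frac{21476}{16269} + \frac{1}{112} = - \frac{2389043}{1822128}$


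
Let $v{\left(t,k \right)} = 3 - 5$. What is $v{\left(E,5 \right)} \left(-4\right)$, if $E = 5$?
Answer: $8$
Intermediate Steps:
$v{\left(t,k \right)} = -2$
$v{\left(E,5 \right)} \left(-4\right) = \left(-2\right) \left(-4\right) = 8$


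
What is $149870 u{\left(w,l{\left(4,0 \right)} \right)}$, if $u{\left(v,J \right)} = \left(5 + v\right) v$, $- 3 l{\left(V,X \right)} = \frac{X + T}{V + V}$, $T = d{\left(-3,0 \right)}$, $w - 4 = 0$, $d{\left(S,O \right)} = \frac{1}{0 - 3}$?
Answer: $5395320$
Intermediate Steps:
$d{\left(S,O \right)} = - \frac{1}{3}$ ($d{\left(S,O \right)} = \frac{1}{-3} = - \frac{1}{3}$)
$w = 4$ ($w = 4 + 0 = 4$)
$T = - \frac{1}{3} \approx -0.33333$
$l{\left(V,X \right)} = - \frac{- \frac{1}{3} + X}{6 V}$ ($l{\left(V,X \right)} = - \frac{\left(X - \frac{1}{3}\right) \frac{1}{V + V}}{3} = - \frac{\left(- \frac{1}{3} + X\right) \frac{1}{2 V}}{3} = - \frac{\frac{1}{2} \frac{1}{V} \left(- \frac{1}{3} + X\right)}{3} = - \frac{- \frac{1}{3} + X}{6 V}$)
$u{\left(v,J \right)} = v \left(5 + v\right)$
$149870 u{\left(w,l{\left(4,0 \right)} \right)} = 149870 \cdot 4 \left(5 + 4\right) = 149870 \cdot 4 \cdot 9 = 149870 \cdot 36 = 5395320$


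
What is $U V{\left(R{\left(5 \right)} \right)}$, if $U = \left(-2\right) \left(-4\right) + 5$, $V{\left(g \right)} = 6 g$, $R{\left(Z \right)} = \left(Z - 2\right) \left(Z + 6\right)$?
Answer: $2574$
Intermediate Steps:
$R{\left(Z \right)} = \left(-2 + Z\right) \left(6 + Z\right)$
$U = 13$ ($U = 8 + 5 = 13$)
$U V{\left(R{\left(5 \right)} \right)} = 13 \cdot 6 \left(-12 + 5^{2} + 4 \cdot 5\right) = 13 \cdot 6 \left(-12 + 25 + 20\right) = 13 \cdot 6 \cdot 33 = 13 \cdot 198 = 2574$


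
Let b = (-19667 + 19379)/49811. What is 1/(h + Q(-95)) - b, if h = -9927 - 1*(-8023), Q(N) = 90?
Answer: 472621/90357154 ≈ 0.0052306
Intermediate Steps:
b = -288/49811 (b = -288*1/49811 = -288/49811 ≈ -0.0057819)
h = -1904 (h = -9927 + 8023 = -1904)
1/(h + Q(-95)) - b = 1/(-1904 + 90) - 1*(-288/49811) = 1/(-1814) + 288/49811 = -1/1814 + 288/49811 = 472621/90357154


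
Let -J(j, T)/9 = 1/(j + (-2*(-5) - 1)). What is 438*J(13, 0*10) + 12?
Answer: -1839/11 ≈ -167.18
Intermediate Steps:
J(j, T) = -9/(9 + j) (J(j, T) = -9/(j + (-2*(-5) - 1)) = -9/(j + (10 - 1)) = -9/(j + 9) = -9/(9 + j))
438*J(13, 0*10) + 12 = 438*(-9/(9 + 13)) + 12 = 438*(-9/22) + 12 = -1971/11 + 12 = -1839/11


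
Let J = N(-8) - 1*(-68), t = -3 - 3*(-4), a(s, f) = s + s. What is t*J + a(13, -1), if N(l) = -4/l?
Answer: 1285/2 ≈ 642.50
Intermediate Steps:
a(s, f) = 2*s
t = 9 (t = -3 + 12 = 9)
J = 137/2 (J = -4/(-8) - 1*(-68) = -4*(-⅛) + 68 = ½ + 68 = 137/2 ≈ 68.500)
t*J + a(13, -1) = 9*(137/2) + 2*13 = 1233/2 + 26 = 1285/2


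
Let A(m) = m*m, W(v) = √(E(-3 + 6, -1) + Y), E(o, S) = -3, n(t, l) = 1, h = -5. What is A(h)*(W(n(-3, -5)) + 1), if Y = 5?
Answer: 25 + 25*√2 ≈ 60.355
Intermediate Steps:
W(v) = √2 (W(v) = √(-3 + 5) = √2)
A(m) = m²
A(h)*(W(n(-3, -5)) + 1) = (-5)²*(√2 + 1) = 25*(1 + √2) = 25 + 25*√2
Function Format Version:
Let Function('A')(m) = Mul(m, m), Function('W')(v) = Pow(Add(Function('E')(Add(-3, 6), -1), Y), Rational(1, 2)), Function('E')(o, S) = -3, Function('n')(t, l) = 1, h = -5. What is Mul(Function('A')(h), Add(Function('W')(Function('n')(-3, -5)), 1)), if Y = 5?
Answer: Add(25, Mul(25, Pow(2, Rational(1, 2)))) ≈ 60.355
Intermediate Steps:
Function('W')(v) = Pow(2, Rational(1, 2)) (Function('W')(v) = Pow(Add(-3, 5), Rational(1, 2)) = Pow(2, Rational(1, 2)))
Function('A')(m) = Pow(m, 2)
Mul(Function('A')(h), Add(Function('W')(Function('n')(-3, -5)), 1)) = Mul(Pow(-5, 2), Add(Pow(2, Rational(1, 2)), 1)) = Mul(25, Add(1, Pow(2, Rational(1, 2)))) = Add(25, Mul(25, Pow(2, Rational(1, 2))))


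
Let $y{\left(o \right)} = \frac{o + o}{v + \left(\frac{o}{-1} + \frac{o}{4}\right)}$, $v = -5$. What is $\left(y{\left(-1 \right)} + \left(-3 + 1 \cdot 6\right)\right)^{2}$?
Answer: $\frac{3481}{289} \approx 12.045$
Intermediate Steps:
$y{\left(o \right)} = \frac{2 o}{-5 - \frac{3 o}{4}}$ ($y{\left(o \right)} = \frac{o + o}{-5 + \left(\frac{o}{-1} + \frac{o}{4}\right)} = \frac{2 o}{-5 + \left(o \left(-1\right) + o \frac{1}{4}\right)} = \frac{2 o}{-5 + \left(- o + \frac{o}{4}\right)} = \frac{2 o}{-5 - \frac{3 o}{4}}$)
$\left(y{\left(-1 \right)} + \left(-3 + 1 \cdot 6\right)\right)^{2} = \left(\left(-8\right) \left(-1\right) \frac{1}{20 + 3 \left(-1\right)} + \left(-3 + 1 \cdot 6\right)\right)^{2} = \left(\left(-8\right) \left(-1\right) \frac{1}{20 - 3} + \left(-3 + 6\right)\right)^{2} = \left(\left(-8\right) \left(-1\right) \frac{1}{17} + 3\right)^{2} = \left(\frac{8}{17} + 3\right)^{2} = \left(\frac{59}{17}\right)^{2} = \frac{3481}{289}$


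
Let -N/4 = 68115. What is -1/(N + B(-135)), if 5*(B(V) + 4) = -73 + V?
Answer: 5/1362528 ≈ 3.6697e-6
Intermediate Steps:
N = -272460 (N = -4*68115 = -272460)
B(V) = -93/5 + V/5 (B(V) = -4 + (-73 + V)/5 = -4 + (-73/5 + V/5) = -93/5 + V/5)
-1/(N + B(-135)) = -1/(-272460 + (-93/5 + (⅕)*(-135))) = -1/(-272460 + (-93/5 - 27)) = -1/(-272460 - 228/5) = -1/(-1362528/5) = -1*(-5/1362528) = 5/1362528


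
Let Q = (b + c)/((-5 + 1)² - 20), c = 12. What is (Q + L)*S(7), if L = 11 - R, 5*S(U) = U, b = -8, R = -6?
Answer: 112/5 ≈ 22.400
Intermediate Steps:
S(U) = U/5
L = 17 (L = 11 - 1*(-6) = 11 + 6 = 17)
Q = -1 (Q = (-8 + 12)/((-5 + 1)² - 20) = 4/((-4)² - 20) = 4/(16 - 20) = 4/(-4) = 4*(-¼) = -1)
(Q + L)*S(7) = (-1 + 17)*((⅕)*7) = 16*(7/5) = 112/5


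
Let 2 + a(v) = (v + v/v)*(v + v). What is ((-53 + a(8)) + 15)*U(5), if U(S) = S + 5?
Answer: 1040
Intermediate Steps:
U(S) = 5 + S
a(v) = -2 + 2*v*(1 + v) (a(v) = -2 + (v + v/v)*(v + v) = -2 + (v + 1)*(2*v) = -2 + (1 + v)*(2*v) = -2 + 2*v*(1 + v))
((-53 + a(8)) + 15)*U(5) = ((-53 + (-2 + 2*8 + 2*8²)) + 15)*(5 + 5) = ((-53 + (-2 + 16 + 2*64)) + 15)*10 = ((-53 + (-2 + 16 + 128)) + 15)*10 = ((-53 + 142) + 15)*10 = (89 + 15)*10 = 104*10 = 1040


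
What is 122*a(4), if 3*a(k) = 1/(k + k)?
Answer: 61/12 ≈ 5.0833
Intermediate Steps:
a(k) = 1/(6*k) (a(k) = 1/(3*(k + k)) = 1/(3*((2*k))) = (1/(2*k))/3 = 1/(6*k))
122*a(4) = 122*((⅙)/4) = 122*((⅙)*(¼)) = 122*(1/24) = 61/12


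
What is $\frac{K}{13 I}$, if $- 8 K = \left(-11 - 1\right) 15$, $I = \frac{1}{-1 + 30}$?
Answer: $\frac{1305}{26} \approx 50.192$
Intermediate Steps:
$I = \frac{1}{29} \approx 0.034483$
$K = \frac{45}{2}$ ($K = - \frac{\left(-11 - 1\right) 15}{8} = - \frac{\left(-12\right) 15}{8} = \left(- \frac{1}{8}\right) \left(-180\right) = \frac{45}{2} \approx 22.5$)
$\frac{K}{13 I} = \frac{45}{2 \cdot 13 \cdot \frac{1}{29}} = \frac{45}{2 \cdot \frac{13}{29}} = \frac{45}{2} \cdot \frac{29}{13} = \frac{1305}{26}$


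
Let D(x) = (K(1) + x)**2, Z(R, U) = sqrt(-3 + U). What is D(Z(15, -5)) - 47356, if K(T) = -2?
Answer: -47360 - 8*I*sqrt(2) ≈ -47360.0 - 11.314*I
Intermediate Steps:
D(x) = (-2 + x)**2
D(Z(15, -5)) - 47356 = (-2 + sqrt(-3 - 5))**2 - 47356 = (-2 + sqrt(-8))**2 - 47356 = (-2 + 2*I*sqrt(2))**2 - 47356 = -47356 + (-2 + 2*I*sqrt(2))**2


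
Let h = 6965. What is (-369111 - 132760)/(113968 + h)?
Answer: -501871/120933 ≈ -4.1500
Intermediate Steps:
(-369111 - 132760)/(113968 + h) = (-369111 - 132760)/(113968 + 6965) = -501871/120933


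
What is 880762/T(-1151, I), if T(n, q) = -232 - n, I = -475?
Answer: 880762/919 ≈ 958.39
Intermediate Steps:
880762/T(-1151, I) = 880762/(-232 - 1*(-1151)) = 880762/(-232 + 1151) = 880762/919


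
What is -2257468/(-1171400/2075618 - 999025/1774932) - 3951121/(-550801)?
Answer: 2290430036859235236308209/1143669320965458625 ≈ 2.0027e+6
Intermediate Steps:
-2257468/(-1171400/2075618 - 999025/1774932) - 3951121/(-550801) = -2257468/(-1171400*1/2075618 - 999025*1/1774932) - 3951121*(-1/550801) = -2257468/(-585700/1037809 - 999025/1774932) + 3951121/550801 = -2257468/(-2076374808625/1842040403988) + 3951121/550801 = -2257468*(-1842040403988/2076374808625) + 3951121/550801 = 4158347266709982384/2076374808625 + 3951121/550801 = 2290430036859235236308209/1143669320965458625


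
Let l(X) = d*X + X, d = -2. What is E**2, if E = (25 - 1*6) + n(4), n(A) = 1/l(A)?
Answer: 5625/16 ≈ 351.56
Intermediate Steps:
l(X) = -X (l(X) = -2*X + X = -X)
n(A) = -1/A (n(A) = 1/(-A) = -1/A)
E = 75/4 (E = (25 - 1*6) - 1/4 = (25 - 6) - 1*1/4 = 19 - 1/4 = 75/4 ≈ 18.750)
E**2 = (75/4)**2 = 5625/16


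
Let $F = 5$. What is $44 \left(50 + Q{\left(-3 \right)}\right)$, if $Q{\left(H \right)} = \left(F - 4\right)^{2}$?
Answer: $2244$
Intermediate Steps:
$Q{\left(H \right)} = 1$ ($Q{\left(H \right)} = \left(5 - 4\right)^{2} = 1^{2} = 1$)
$44 \left(50 + Q{\left(-3 \right)}\right) = 44 \left(50 + 1\right) = 44 \cdot 51 = 2244$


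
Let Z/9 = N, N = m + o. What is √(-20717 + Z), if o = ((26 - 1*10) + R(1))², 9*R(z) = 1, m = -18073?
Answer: I*√1629341/3 ≈ 425.49*I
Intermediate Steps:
R(z) = ⅑ (R(z) = (⅑)*1 = ⅑)
o = 21025/81 (o = ((26 - 1*10) + ⅑)² = ((26 - 10) + ⅑)² = (16 + ⅑)² = (145/9)² = 21025/81 ≈ 259.57)
N = -1442888/81 (N = -18073 + 21025/81 = -1442888/81 ≈ -17813.)
Z = -1442888/9 (Z = 9*(-1442888/81) = -1442888/9 ≈ -1.6032e+5)
√(-20717 + Z) = √(-20717 - 1442888/9) = √(-1629341/9) = I*√1629341/3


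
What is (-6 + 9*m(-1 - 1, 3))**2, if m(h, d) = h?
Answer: 576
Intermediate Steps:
(-6 + 9*m(-1 - 1, 3))**2 = (-6 + 9*(-1 - 1))**2 = (-6 + 9*(-2))**2 = (-6 - 18)**2 = (-24)**2 = 576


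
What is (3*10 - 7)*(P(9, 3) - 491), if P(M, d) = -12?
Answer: -11569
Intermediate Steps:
(3*10 - 7)*(P(9, 3) - 491) = (3*10 - 7)*(-12 - 491) = (30 - 7)*(-503) = 23*(-503) = -11569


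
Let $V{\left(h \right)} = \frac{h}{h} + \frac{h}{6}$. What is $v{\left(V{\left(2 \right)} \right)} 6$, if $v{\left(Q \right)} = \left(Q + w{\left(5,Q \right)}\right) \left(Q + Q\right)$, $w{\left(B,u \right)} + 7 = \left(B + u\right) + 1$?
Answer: $\frac{80}{3} \approx 26.667$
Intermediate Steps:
$w{\left(B,u \right)} = -6 + B + u$ ($w{\left(B,u \right)} = -7 + \left(\left(B + u\right) + 1\right) = -7 + \left(1 + B + u\right) = -6 + B + u$)
$V{\left(h \right)} = 1 + \frac{h}{6}$ ($V{\left(h \right)} = 1 + h \frac{1}{6} = 1 + \frac{h}{6}$)
$v{\left(Q \right)} = 2 Q \left(-1 + 2 Q\right)$ ($v{\left(Q \right)} = \left(Q + \left(-6 + 5 + Q\right)\right) \left(Q + Q\right) = \left(Q + \left(-1 + Q\right)\right) 2 Q = \left(-1 + 2 Q\right) 2 Q = 2 Q \left(-1 + 2 Q\right)$)
$v{\left(V{\left(2 \right)} \right)} 6 = 2 \left(1 + \frac{1}{6} \cdot 2\right) \left(-1 + 2 \left(1 + \frac{1}{6} \cdot 2\right)\right) 6 = 2 \left(1 + \frac{1}{3}\right) \left(-1 + 2 \left(1 + \frac{1}{3}\right)\right) 6 = 2 \cdot \frac{4}{3} \left(-1 + 2 \cdot \frac{4}{3}\right) 6 = 2 \cdot \frac{4}{3} \left(-1 + \frac{8}{3}\right) 6 = 2 \cdot \frac{4}{3} \cdot \frac{5}{3} \cdot 6 = \frac{40}{9} \cdot 6 = \frac{80}{3}$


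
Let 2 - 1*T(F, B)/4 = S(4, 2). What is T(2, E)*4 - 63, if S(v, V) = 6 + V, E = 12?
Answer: -159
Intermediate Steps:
T(F, B) = -24 (T(F, B) = 8 - 4*(6 + 2) = 8 - 4*8 = 8 - 32 = -24)
T(2, E)*4 - 63 = -24*4 - 63 = -96 - 63 = -159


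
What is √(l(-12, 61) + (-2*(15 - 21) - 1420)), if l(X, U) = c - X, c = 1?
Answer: 3*I*√155 ≈ 37.35*I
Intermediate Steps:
l(X, U) = 1 - X
√(l(-12, 61) + (-2*(15 - 21) - 1420)) = √((1 - 1*(-12)) + (-2*(15 - 21) - 1420)) = √((1 + 12) + (-2*(-6) - 1420)) = √(13 + (12 - 1420)) = √(13 - 1408) = √(-1395) = 3*I*√155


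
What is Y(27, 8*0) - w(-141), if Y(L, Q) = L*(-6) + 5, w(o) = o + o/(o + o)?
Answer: -33/2 ≈ -16.500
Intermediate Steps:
w(o) = ½ + o (w(o) = o + o/((2*o)) = o + (1/(2*o))*o = o + ½ = ½ + o)
Y(L, Q) = 5 - 6*L (Y(L, Q) = -6*L + 5 = 5 - 6*L)
Y(27, 8*0) - w(-141) = (5 - 6*27) - (½ - 141) = (5 - 162) - 1*(-281/2) = -157 + 281/2 = -33/2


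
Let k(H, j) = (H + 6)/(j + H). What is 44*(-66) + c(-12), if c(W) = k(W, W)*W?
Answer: -2907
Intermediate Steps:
k(H, j) = (6 + H)/(H + j)
c(W) = 3 + W/2 (c(W) = ((6 + W)/(W + W))*W = ((6 + W)/((2*W)))*W = ((1/(2*W))*(6 + W))*W = ((6 + W)/(2*W))*W = 3 + W/2)
44*(-66) + c(-12) = 44*(-66) + (3 + (½)*(-12)) = -2904 + (3 - 6) = -2904 - 3 = -2907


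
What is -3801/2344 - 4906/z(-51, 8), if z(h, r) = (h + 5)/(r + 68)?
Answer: 436899809/53912 ≈ 8103.9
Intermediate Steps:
z(h, r) = (5 + h)/(68 + r)
-3801/2344 - 4906/z(-51, 8) = -3801/2344 - 4906*(68 + 8)/(5 - 51) = -3801*1/2344 - 4906/(-46/76) = -3801/2344 - 4906/((1/76)*(-46)) = -3801/2344 - 4906/(-23/38) = -3801/2344 - 4906*(-38/23) = -3801/2344 + 186428/23 = 436899809/53912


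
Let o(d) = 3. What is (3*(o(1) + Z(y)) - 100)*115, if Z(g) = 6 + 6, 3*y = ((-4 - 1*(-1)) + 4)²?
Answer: -6325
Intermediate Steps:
y = ⅓ (y = ((-4 - 1*(-1)) + 4)²/3 = ((-4 + 1) + 4)²/3 = (-3 + 4)²/3 = (⅓)*1² = (⅓)*1 = ⅓ ≈ 0.33333)
Z(g) = 12
(3*(o(1) + Z(y)) - 100)*115 = (3*(3 + 12) - 100)*115 = (3*15 - 100)*115 = (45 - 100)*115 = -55*115 = -6325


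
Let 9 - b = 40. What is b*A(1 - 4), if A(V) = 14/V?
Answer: 434/3 ≈ 144.67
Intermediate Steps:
b = -31 (b = 9 - 1*40 = 9 - 40 = -31)
b*A(1 - 4) = -434/(1 - 4) = -434/(-3) = -434*(-1)/3 = -31*(-14/3) = 434/3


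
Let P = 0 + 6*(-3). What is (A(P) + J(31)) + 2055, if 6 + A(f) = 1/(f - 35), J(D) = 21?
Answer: 109709/53 ≈ 2070.0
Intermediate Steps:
P = -18 (P = 0 - 18 = -18)
A(f) = -6 + 1/(-35 + f) (A(f) = -6 + 1/(f - 35) = -6 + 1/(-35 + f))
(A(P) + J(31)) + 2055 = ((211 - 6*(-18))/(-35 - 18) + 21) + 2055 = ((211 + 108)/(-53) + 21) + 2055 = (-1/53*319 + 21) + 2055 = (-319/53 + 21) + 2055 = 794/53 + 2055 = 109709/53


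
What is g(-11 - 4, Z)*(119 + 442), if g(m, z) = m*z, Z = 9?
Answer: -75735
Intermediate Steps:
g(-11 - 4, Z)*(119 + 442) = ((-11 - 4)*9)*(119 + 442) = -15*9*561 = -135*561 = -75735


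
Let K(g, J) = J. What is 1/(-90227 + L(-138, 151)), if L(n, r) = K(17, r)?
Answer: -1/90076 ≈ -1.1102e-5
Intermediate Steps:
L(n, r) = r
1/(-90227 + L(-138, 151)) = 1/(-90227 + 151) = 1/(-90076) = -1/90076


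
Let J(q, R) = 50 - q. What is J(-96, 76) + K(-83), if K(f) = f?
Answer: 63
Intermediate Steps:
J(-96, 76) + K(-83) = (50 - 1*(-96)) - 83 = (50 + 96) - 83 = 146 - 83 = 63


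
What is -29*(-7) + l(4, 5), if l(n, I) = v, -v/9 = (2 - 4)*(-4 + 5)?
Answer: 221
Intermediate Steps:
v = 18 (v = -9*(2 - 4)*(-4 + 5) = -(-18) = -9*(-2) = 18)
l(n, I) = 18
-29*(-7) + l(4, 5) = -29*(-7) + 18 = 203 + 18 = 221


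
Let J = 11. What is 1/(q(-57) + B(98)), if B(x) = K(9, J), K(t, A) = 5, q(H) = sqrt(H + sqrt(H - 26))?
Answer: 1/(5 + sqrt(-57 + I*sqrt(83))) ≈ 0.063123 - 0.08535*I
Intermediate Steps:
q(H) = sqrt(H + sqrt(-26 + H))
B(x) = 5
1/(q(-57) + B(98)) = 1/(sqrt(-57 + sqrt(-26 - 57)) + 5) = 1/(sqrt(-57 + sqrt(-83)) + 5) = 1/(sqrt(-57 + I*sqrt(83)) + 5) = 1/(5 + sqrt(-57 + I*sqrt(83)))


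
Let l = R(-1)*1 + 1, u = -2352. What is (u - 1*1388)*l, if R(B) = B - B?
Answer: -3740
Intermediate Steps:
R(B) = 0
l = 1 (l = 0*1 + 1 = 0 + 1 = 1)
(u - 1*1388)*l = (-2352 - 1*1388)*1 = (-2352 - 1388)*1 = -3740*1 = -3740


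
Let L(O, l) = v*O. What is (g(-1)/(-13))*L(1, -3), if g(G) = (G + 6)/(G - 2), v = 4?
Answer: 20/39 ≈ 0.51282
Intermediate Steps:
L(O, l) = 4*O
g(G) = (6 + G)/(-2 + G)
(g(-1)/(-13))*L(1, -3) = (((6 - 1)/(-2 - 1))/(-13))*(4*1) = -5/(13*(-3))*4 = -(-1)*5/39*4 = -1/13*(-5/3)*4 = (5/39)*4 = 20/39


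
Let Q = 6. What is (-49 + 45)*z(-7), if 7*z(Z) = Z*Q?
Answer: 24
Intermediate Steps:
z(Z) = 6*Z/7 (z(Z) = (Z*6)/7 = (6*Z)/7 = 6*Z/7)
(-49 + 45)*z(-7) = (-49 + 45)*((6/7)*(-7)) = -4*(-6) = 24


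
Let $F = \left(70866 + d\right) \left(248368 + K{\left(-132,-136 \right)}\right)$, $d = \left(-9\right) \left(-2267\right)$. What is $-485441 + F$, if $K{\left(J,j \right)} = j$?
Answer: $22655400967$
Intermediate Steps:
$d = 20403$
$F = 22655886408$ ($F = \left(70866 + 20403\right) \left(248368 - 136\right) = 91269 \cdot 248232 = 22655886408$)
$-485441 + F = -485441 + 22655886408 = 22655400967$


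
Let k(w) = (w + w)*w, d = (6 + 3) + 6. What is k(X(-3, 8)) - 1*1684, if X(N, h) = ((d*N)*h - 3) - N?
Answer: 257516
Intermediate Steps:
d = 15 (d = 9 + 6 = 15)
X(N, h) = -3 - N + 15*N*h (X(N, h) = ((15*N)*h - 3) - N = (15*N*h - 3) - N = (-3 + 15*N*h) - N = -3 - N + 15*N*h)
k(w) = 2*w² (k(w) = (2*w)*w = 2*w²)
k(X(-3, 8)) - 1*1684 = 2*(-3 - 1*(-3) + 15*(-3)*8)² - 1*1684 = 2*(-3 + 3 - 360)² - 1684 = 2*(-360)² - 1684 = 2*129600 - 1684 = 259200 - 1684 = 257516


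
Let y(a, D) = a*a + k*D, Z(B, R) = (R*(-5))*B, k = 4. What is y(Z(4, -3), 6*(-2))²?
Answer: 12616704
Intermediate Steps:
Z(B, R) = -5*B*R (Z(B, R) = (-5*R)*B = -5*B*R)
y(a, D) = a² + 4*D (y(a, D) = a*a + 4*D = a² + 4*D)
y(Z(4, -3), 6*(-2))² = ((-5*4*(-3))² + 4*(6*(-2)))² = (60² + 4*(-12))² = (3600 - 48)² = 3552² = 12616704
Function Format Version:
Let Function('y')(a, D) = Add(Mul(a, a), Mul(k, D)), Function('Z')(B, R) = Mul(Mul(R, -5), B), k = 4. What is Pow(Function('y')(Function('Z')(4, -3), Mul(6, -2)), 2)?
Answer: 12616704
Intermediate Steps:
Function('Z')(B, R) = Mul(-5, B, R) (Function('Z')(B, R) = Mul(Mul(-5, R), B) = Mul(-5, B, R))
Function('y')(a, D) = Add(Pow(a, 2), Mul(4, D)) (Function('y')(a, D) = Add(Mul(a, a), Mul(4, D)) = Add(Pow(a, 2), Mul(4, D)))
Pow(Function('y')(Function('Z')(4, -3), Mul(6, -2)), 2) = Pow(Add(Pow(Mul(-5, 4, -3), 2), Mul(4, Mul(6, -2))), 2) = Pow(Add(Pow(60, 2), Mul(4, -12)), 2) = Pow(Add(3600, -48), 2) = Pow(3552, 2) = 12616704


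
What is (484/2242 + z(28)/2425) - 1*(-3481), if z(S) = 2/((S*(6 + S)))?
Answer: 4504589956021/1293970300 ≈ 3481.2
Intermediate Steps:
z(S) = 2/(S*(6 + S)) (z(S) = 2*(1/(S*(6 + S))) = 2/(S*(6 + S)))
(484/2242 + z(28)/2425) - 1*(-3481) = (484/2242 + (2/(28*(6 + 28)))/2425) - 1*(-3481) = (484*(1/2242) + (2*(1/28)/34)*(1/2425)) + 3481 = (242/1121 + (2*(1/28)*(1/34))*(1/2425)) + 3481 = (242/1121 + (1/476)*(1/2425)) + 3481 = (242/1121 + 1/1154300) + 3481 = 279341721/1293970300 + 3481 = 4504589956021/1293970300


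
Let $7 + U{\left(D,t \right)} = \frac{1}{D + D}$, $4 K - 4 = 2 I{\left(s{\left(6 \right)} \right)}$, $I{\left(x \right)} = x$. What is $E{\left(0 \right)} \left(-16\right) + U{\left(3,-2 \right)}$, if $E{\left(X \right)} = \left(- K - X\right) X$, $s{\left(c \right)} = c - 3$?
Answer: $- \frac{41}{6} \approx -6.8333$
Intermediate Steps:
$s{\left(c \right)} = -3 + c$
$K = \frac{5}{2}$ ($K = 1 + \frac{2 \left(-3 + 6\right)}{4} = 1 + \frac{2 \cdot 3}{4} = 1 + \frac{1}{4} \cdot 6 = 1 + \frac{3}{2} = \frac{5}{2} \approx 2.5$)
$U{\left(D,t \right)} = -7 + \frac{1}{2 D}$ ($U{\left(D,t \right)} = -7 + \frac{1}{D + D} = -7 + \frac{1}{2 D}$)
$E{\left(X \right)} = X \left(- \frac{5}{2} - X\right)$ ($E{\left(X \right)} = \left(\left(-1\right) \frac{5}{2} - X\right) X = \left(- \frac{5}{2} - X\right) X = X \left(- \frac{5}{2} - X\right)$)
$E{\left(0 \right)} \left(-16\right) + U{\left(3,-2 \right)} = \left(- \frac{1}{2}\right) 0 \left(5 + 2 \cdot 0\right) \left(-16\right) - \left(7 - \frac{1}{2 \cdot 3}\right) = \left(- \frac{1}{2}\right) 0 \left(5 + 0\right) \left(-16\right) + \left(-7 + \frac{1}{2} \cdot \frac{1}{3}\right) = \left(- \frac{1}{2}\right) 0 \cdot 5 \left(-16\right) + \left(-7 + \frac{1}{6}\right) = 0 \left(-16\right) - \frac{41}{6} = 0 - \frac{41}{6} = - \frac{41}{6}$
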